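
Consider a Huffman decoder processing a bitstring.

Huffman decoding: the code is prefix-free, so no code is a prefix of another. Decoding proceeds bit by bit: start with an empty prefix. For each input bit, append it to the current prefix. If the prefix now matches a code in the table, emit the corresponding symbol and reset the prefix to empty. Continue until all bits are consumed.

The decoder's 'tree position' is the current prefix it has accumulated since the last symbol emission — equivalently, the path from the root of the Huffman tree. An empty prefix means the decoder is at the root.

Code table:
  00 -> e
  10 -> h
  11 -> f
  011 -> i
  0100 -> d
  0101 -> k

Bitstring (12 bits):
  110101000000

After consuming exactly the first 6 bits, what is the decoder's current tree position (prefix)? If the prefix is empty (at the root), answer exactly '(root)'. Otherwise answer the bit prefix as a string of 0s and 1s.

Bit 0: prefix='1' (no match yet)
Bit 1: prefix='11' -> emit 'f', reset
Bit 2: prefix='0' (no match yet)
Bit 3: prefix='01' (no match yet)
Bit 4: prefix='010' (no match yet)
Bit 5: prefix='0101' -> emit 'k', reset

Answer: (root)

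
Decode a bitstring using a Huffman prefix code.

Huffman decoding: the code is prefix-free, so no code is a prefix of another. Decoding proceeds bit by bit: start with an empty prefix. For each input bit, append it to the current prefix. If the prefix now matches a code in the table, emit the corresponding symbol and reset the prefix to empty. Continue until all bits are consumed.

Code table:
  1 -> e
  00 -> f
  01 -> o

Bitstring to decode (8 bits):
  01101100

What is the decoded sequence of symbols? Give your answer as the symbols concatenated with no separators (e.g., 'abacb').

Bit 0: prefix='0' (no match yet)
Bit 1: prefix='01' -> emit 'o', reset
Bit 2: prefix='1' -> emit 'e', reset
Bit 3: prefix='0' (no match yet)
Bit 4: prefix='01' -> emit 'o', reset
Bit 5: prefix='1' -> emit 'e', reset
Bit 6: prefix='0' (no match yet)
Bit 7: prefix='00' -> emit 'f', reset

Answer: oeoef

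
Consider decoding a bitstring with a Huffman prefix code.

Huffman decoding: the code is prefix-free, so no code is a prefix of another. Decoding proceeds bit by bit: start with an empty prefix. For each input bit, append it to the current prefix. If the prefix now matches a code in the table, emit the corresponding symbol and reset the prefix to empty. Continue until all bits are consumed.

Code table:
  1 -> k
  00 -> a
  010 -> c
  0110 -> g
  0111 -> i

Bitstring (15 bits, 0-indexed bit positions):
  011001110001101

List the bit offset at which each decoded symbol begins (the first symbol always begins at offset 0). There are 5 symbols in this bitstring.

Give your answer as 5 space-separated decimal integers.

Bit 0: prefix='0' (no match yet)
Bit 1: prefix='01' (no match yet)
Bit 2: prefix='011' (no match yet)
Bit 3: prefix='0110' -> emit 'g', reset
Bit 4: prefix='0' (no match yet)
Bit 5: prefix='01' (no match yet)
Bit 6: prefix='011' (no match yet)
Bit 7: prefix='0111' -> emit 'i', reset
Bit 8: prefix='0' (no match yet)
Bit 9: prefix='00' -> emit 'a', reset
Bit 10: prefix='0' (no match yet)
Bit 11: prefix='01' (no match yet)
Bit 12: prefix='011' (no match yet)
Bit 13: prefix='0110' -> emit 'g', reset
Bit 14: prefix='1' -> emit 'k', reset

Answer: 0 4 8 10 14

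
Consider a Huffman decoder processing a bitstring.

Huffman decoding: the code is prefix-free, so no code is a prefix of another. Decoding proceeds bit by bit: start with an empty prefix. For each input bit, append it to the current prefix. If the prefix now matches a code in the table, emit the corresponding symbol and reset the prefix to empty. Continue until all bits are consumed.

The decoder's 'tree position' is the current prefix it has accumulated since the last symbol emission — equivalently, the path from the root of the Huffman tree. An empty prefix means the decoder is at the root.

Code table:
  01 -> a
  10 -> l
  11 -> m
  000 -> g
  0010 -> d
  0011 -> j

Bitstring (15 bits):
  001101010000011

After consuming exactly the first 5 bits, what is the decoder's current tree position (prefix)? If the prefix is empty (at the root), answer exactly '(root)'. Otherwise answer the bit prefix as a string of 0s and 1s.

Answer: 0

Derivation:
Bit 0: prefix='0' (no match yet)
Bit 1: prefix='00' (no match yet)
Bit 2: prefix='001' (no match yet)
Bit 3: prefix='0011' -> emit 'j', reset
Bit 4: prefix='0' (no match yet)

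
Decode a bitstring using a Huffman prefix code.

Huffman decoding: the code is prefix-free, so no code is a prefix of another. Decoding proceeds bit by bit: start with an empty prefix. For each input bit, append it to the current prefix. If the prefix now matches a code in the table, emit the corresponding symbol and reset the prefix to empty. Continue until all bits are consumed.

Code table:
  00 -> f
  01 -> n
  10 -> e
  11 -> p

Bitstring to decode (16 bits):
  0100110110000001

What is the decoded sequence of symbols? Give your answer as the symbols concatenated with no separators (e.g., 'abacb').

Answer: nfpneffn

Derivation:
Bit 0: prefix='0' (no match yet)
Bit 1: prefix='01' -> emit 'n', reset
Bit 2: prefix='0' (no match yet)
Bit 3: prefix='00' -> emit 'f', reset
Bit 4: prefix='1' (no match yet)
Bit 5: prefix='11' -> emit 'p', reset
Bit 6: prefix='0' (no match yet)
Bit 7: prefix='01' -> emit 'n', reset
Bit 8: prefix='1' (no match yet)
Bit 9: prefix='10' -> emit 'e', reset
Bit 10: prefix='0' (no match yet)
Bit 11: prefix='00' -> emit 'f', reset
Bit 12: prefix='0' (no match yet)
Bit 13: prefix='00' -> emit 'f', reset
Bit 14: prefix='0' (no match yet)
Bit 15: prefix='01' -> emit 'n', reset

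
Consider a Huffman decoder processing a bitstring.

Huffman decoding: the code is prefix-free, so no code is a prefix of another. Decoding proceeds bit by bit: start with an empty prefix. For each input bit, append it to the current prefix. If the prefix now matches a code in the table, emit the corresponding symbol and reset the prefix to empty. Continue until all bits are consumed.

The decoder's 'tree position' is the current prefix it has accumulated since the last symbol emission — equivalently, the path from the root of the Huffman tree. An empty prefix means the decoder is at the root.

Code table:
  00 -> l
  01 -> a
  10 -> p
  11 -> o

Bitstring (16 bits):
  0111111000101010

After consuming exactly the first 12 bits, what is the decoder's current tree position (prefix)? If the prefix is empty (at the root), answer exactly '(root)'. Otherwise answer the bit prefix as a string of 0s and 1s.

Answer: (root)

Derivation:
Bit 0: prefix='0' (no match yet)
Bit 1: prefix='01' -> emit 'a', reset
Bit 2: prefix='1' (no match yet)
Bit 3: prefix='11' -> emit 'o', reset
Bit 4: prefix='1' (no match yet)
Bit 5: prefix='11' -> emit 'o', reset
Bit 6: prefix='1' (no match yet)
Bit 7: prefix='10' -> emit 'p', reset
Bit 8: prefix='0' (no match yet)
Bit 9: prefix='00' -> emit 'l', reset
Bit 10: prefix='1' (no match yet)
Bit 11: prefix='10' -> emit 'p', reset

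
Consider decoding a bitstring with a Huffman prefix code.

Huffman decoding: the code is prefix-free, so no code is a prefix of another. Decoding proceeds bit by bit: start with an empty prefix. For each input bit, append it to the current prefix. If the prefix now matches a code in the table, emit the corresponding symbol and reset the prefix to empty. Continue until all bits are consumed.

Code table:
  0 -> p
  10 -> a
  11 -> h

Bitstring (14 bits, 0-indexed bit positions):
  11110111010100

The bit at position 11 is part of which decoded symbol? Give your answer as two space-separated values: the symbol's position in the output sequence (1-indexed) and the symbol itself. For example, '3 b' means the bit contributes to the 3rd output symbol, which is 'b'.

Answer: 7 a

Derivation:
Bit 0: prefix='1' (no match yet)
Bit 1: prefix='11' -> emit 'h', reset
Bit 2: prefix='1' (no match yet)
Bit 3: prefix='11' -> emit 'h', reset
Bit 4: prefix='0' -> emit 'p', reset
Bit 5: prefix='1' (no match yet)
Bit 6: prefix='11' -> emit 'h', reset
Bit 7: prefix='1' (no match yet)
Bit 8: prefix='10' -> emit 'a', reset
Bit 9: prefix='1' (no match yet)
Bit 10: prefix='10' -> emit 'a', reset
Bit 11: prefix='1' (no match yet)
Bit 12: prefix='10' -> emit 'a', reset
Bit 13: prefix='0' -> emit 'p', reset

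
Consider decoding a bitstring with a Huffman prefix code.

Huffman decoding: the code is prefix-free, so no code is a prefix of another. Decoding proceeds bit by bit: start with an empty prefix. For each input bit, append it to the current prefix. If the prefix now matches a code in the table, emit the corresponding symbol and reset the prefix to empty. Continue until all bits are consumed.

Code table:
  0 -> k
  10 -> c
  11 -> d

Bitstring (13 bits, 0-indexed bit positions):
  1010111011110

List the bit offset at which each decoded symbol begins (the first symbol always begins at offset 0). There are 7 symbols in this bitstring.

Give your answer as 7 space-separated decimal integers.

Answer: 0 2 4 6 8 10 12

Derivation:
Bit 0: prefix='1' (no match yet)
Bit 1: prefix='10' -> emit 'c', reset
Bit 2: prefix='1' (no match yet)
Bit 3: prefix='10' -> emit 'c', reset
Bit 4: prefix='1' (no match yet)
Bit 5: prefix='11' -> emit 'd', reset
Bit 6: prefix='1' (no match yet)
Bit 7: prefix='10' -> emit 'c', reset
Bit 8: prefix='1' (no match yet)
Bit 9: prefix='11' -> emit 'd', reset
Bit 10: prefix='1' (no match yet)
Bit 11: prefix='11' -> emit 'd', reset
Bit 12: prefix='0' -> emit 'k', reset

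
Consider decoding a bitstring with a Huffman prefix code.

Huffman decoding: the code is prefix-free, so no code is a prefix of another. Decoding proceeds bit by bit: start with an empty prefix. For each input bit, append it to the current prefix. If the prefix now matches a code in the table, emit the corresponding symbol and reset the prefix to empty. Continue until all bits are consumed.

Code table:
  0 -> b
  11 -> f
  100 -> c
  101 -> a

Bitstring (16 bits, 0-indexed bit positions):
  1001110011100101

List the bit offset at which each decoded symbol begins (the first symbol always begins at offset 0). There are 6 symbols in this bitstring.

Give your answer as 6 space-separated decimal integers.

Bit 0: prefix='1' (no match yet)
Bit 1: prefix='10' (no match yet)
Bit 2: prefix='100' -> emit 'c', reset
Bit 3: prefix='1' (no match yet)
Bit 4: prefix='11' -> emit 'f', reset
Bit 5: prefix='1' (no match yet)
Bit 6: prefix='10' (no match yet)
Bit 7: prefix='100' -> emit 'c', reset
Bit 8: prefix='1' (no match yet)
Bit 9: prefix='11' -> emit 'f', reset
Bit 10: prefix='1' (no match yet)
Bit 11: prefix='10' (no match yet)
Bit 12: prefix='100' -> emit 'c', reset
Bit 13: prefix='1' (no match yet)
Bit 14: prefix='10' (no match yet)
Bit 15: prefix='101' -> emit 'a', reset

Answer: 0 3 5 8 10 13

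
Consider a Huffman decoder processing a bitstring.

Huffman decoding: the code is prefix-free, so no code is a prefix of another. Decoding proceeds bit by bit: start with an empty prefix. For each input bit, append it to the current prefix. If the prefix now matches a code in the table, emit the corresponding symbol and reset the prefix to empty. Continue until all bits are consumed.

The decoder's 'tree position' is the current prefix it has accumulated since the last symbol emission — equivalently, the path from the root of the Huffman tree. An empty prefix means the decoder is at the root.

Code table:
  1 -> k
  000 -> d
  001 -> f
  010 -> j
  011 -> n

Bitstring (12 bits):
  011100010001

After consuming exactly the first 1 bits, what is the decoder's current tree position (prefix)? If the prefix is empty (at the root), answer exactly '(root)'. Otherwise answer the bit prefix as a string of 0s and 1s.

Answer: 0

Derivation:
Bit 0: prefix='0' (no match yet)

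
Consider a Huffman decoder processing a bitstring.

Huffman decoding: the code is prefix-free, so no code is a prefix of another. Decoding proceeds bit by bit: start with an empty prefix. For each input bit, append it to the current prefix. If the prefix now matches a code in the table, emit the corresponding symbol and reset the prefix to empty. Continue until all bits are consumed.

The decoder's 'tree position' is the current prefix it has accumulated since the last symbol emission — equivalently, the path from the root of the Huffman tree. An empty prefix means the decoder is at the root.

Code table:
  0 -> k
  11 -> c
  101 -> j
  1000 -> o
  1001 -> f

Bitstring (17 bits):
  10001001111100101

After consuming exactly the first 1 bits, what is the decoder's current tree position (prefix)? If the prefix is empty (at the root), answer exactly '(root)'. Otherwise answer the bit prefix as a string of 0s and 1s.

Bit 0: prefix='1' (no match yet)

Answer: 1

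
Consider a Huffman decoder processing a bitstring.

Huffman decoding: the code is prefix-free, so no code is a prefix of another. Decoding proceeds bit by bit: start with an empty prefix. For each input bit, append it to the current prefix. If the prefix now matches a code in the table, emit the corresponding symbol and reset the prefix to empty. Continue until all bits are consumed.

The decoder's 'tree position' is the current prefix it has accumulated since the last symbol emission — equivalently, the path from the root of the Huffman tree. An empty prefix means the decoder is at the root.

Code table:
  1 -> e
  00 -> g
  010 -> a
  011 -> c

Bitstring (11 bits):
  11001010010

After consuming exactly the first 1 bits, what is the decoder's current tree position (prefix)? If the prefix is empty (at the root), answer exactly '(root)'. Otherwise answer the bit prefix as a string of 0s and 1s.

Bit 0: prefix='1' -> emit 'e', reset

Answer: (root)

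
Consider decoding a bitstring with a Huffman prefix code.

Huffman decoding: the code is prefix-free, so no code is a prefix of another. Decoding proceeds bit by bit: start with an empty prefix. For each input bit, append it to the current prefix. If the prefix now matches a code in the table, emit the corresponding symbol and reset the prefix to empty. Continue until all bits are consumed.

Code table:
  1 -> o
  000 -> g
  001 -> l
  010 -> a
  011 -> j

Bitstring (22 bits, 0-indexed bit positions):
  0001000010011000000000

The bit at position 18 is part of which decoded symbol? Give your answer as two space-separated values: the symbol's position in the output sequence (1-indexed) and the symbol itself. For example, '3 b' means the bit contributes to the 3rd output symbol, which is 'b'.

Answer: 7 g

Derivation:
Bit 0: prefix='0' (no match yet)
Bit 1: prefix='00' (no match yet)
Bit 2: prefix='000' -> emit 'g', reset
Bit 3: prefix='1' -> emit 'o', reset
Bit 4: prefix='0' (no match yet)
Bit 5: prefix='00' (no match yet)
Bit 6: prefix='000' -> emit 'g', reset
Bit 7: prefix='0' (no match yet)
Bit 8: prefix='01' (no match yet)
Bit 9: prefix='010' -> emit 'a', reset
Bit 10: prefix='0' (no match yet)
Bit 11: prefix='01' (no match yet)
Bit 12: prefix='011' -> emit 'j', reset
Bit 13: prefix='0' (no match yet)
Bit 14: prefix='00' (no match yet)
Bit 15: prefix='000' -> emit 'g', reset
Bit 16: prefix='0' (no match yet)
Bit 17: prefix='00' (no match yet)
Bit 18: prefix='000' -> emit 'g', reset
Bit 19: prefix='0' (no match yet)
Bit 20: prefix='00' (no match yet)
Bit 21: prefix='000' -> emit 'g', reset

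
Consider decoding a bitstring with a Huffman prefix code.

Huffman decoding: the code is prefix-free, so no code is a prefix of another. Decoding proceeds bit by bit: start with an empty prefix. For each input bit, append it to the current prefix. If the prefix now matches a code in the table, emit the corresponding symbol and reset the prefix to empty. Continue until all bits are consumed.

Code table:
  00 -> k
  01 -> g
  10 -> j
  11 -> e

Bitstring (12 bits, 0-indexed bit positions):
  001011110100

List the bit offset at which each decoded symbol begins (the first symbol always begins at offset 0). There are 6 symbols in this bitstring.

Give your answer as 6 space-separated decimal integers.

Bit 0: prefix='0' (no match yet)
Bit 1: prefix='00' -> emit 'k', reset
Bit 2: prefix='1' (no match yet)
Bit 3: prefix='10' -> emit 'j', reset
Bit 4: prefix='1' (no match yet)
Bit 5: prefix='11' -> emit 'e', reset
Bit 6: prefix='1' (no match yet)
Bit 7: prefix='11' -> emit 'e', reset
Bit 8: prefix='0' (no match yet)
Bit 9: prefix='01' -> emit 'g', reset
Bit 10: prefix='0' (no match yet)
Bit 11: prefix='00' -> emit 'k', reset

Answer: 0 2 4 6 8 10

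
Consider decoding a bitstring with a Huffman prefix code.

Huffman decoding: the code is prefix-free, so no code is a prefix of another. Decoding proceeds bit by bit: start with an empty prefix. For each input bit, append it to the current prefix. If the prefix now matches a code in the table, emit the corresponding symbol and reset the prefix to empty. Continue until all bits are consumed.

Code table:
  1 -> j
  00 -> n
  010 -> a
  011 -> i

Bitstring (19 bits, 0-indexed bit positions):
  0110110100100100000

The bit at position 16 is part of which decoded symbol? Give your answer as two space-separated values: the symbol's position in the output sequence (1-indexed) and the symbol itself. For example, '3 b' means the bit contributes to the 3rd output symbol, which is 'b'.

Bit 0: prefix='0' (no match yet)
Bit 1: prefix='01' (no match yet)
Bit 2: prefix='011' -> emit 'i', reset
Bit 3: prefix='0' (no match yet)
Bit 4: prefix='01' (no match yet)
Bit 5: prefix='011' -> emit 'i', reset
Bit 6: prefix='0' (no match yet)
Bit 7: prefix='01' (no match yet)
Bit 8: prefix='010' -> emit 'a', reset
Bit 9: prefix='0' (no match yet)
Bit 10: prefix='01' (no match yet)
Bit 11: prefix='010' -> emit 'a', reset
Bit 12: prefix='0' (no match yet)
Bit 13: prefix='01' (no match yet)
Bit 14: prefix='010' -> emit 'a', reset
Bit 15: prefix='0' (no match yet)
Bit 16: prefix='00' -> emit 'n', reset
Bit 17: prefix='0' (no match yet)
Bit 18: prefix='00' -> emit 'n', reset

Answer: 6 n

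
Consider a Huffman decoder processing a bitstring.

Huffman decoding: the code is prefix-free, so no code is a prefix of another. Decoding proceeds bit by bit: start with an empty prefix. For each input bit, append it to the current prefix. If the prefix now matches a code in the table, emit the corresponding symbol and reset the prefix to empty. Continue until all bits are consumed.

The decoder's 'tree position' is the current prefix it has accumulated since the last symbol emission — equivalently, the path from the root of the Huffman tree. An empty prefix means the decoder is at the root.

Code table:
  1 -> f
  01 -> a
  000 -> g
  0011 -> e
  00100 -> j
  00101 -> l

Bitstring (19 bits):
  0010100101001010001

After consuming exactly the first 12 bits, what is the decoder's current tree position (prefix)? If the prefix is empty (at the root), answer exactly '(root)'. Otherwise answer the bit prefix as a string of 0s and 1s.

Bit 0: prefix='0' (no match yet)
Bit 1: prefix='00' (no match yet)
Bit 2: prefix='001' (no match yet)
Bit 3: prefix='0010' (no match yet)
Bit 4: prefix='00101' -> emit 'l', reset
Bit 5: prefix='0' (no match yet)
Bit 6: prefix='00' (no match yet)
Bit 7: prefix='001' (no match yet)
Bit 8: prefix='0010' (no match yet)
Bit 9: prefix='00101' -> emit 'l', reset
Bit 10: prefix='0' (no match yet)
Bit 11: prefix='00' (no match yet)

Answer: 00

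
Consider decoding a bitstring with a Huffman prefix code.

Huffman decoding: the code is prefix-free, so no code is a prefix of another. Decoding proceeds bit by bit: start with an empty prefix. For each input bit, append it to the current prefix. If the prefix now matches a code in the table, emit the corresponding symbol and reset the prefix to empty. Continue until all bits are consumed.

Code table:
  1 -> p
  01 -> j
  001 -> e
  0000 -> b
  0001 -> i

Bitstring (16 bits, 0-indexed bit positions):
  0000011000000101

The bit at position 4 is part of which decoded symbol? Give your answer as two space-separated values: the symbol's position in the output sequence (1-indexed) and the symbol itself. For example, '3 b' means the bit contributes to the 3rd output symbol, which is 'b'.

Answer: 2 j

Derivation:
Bit 0: prefix='0' (no match yet)
Bit 1: prefix='00' (no match yet)
Bit 2: prefix='000' (no match yet)
Bit 3: prefix='0000' -> emit 'b', reset
Bit 4: prefix='0' (no match yet)
Bit 5: prefix='01' -> emit 'j', reset
Bit 6: prefix='1' -> emit 'p', reset
Bit 7: prefix='0' (no match yet)
Bit 8: prefix='00' (no match yet)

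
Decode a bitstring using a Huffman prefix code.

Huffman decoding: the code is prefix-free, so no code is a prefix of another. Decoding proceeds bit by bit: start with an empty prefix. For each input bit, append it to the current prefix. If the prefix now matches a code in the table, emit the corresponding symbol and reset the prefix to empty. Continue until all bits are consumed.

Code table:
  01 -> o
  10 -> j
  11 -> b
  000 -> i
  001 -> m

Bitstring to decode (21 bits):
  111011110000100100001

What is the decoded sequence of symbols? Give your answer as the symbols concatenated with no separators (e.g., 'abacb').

Bit 0: prefix='1' (no match yet)
Bit 1: prefix='11' -> emit 'b', reset
Bit 2: prefix='1' (no match yet)
Bit 3: prefix='10' -> emit 'j', reset
Bit 4: prefix='1' (no match yet)
Bit 5: prefix='11' -> emit 'b', reset
Bit 6: prefix='1' (no match yet)
Bit 7: prefix='11' -> emit 'b', reset
Bit 8: prefix='0' (no match yet)
Bit 9: prefix='00' (no match yet)
Bit 10: prefix='000' -> emit 'i', reset
Bit 11: prefix='0' (no match yet)
Bit 12: prefix='01' -> emit 'o', reset
Bit 13: prefix='0' (no match yet)
Bit 14: prefix='00' (no match yet)
Bit 15: prefix='001' -> emit 'm', reset
Bit 16: prefix='0' (no match yet)
Bit 17: prefix='00' (no match yet)
Bit 18: prefix='000' -> emit 'i', reset
Bit 19: prefix='0' (no match yet)
Bit 20: prefix='01' -> emit 'o', reset

Answer: bjbbiomio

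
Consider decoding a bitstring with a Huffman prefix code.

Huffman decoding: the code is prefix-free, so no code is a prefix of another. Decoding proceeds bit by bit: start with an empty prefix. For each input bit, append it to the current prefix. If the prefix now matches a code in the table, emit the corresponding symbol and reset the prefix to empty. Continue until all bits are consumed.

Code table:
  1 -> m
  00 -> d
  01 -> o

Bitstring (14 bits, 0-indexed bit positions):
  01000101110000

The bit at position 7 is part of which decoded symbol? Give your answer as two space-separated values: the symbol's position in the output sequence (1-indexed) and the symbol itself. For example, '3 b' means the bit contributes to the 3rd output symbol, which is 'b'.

Bit 0: prefix='0' (no match yet)
Bit 1: prefix='01' -> emit 'o', reset
Bit 2: prefix='0' (no match yet)
Bit 3: prefix='00' -> emit 'd', reset
Bit 4: prefix='0' (no match yet)
Bit 5: prefix='01' -> emit 'o', reset
Bit 6: prefix='0' (no match yet)
Bit 7: prefix='01' -> emit 'o', reset
Bit 8: prefix='1' -> emit 'm', reset
Bit 9: prefix='1' -> emit 'm', reset
Bit 10: prefix='0' (no match yet)
Bit 11: prefix='00' -> emit 'd', reset

Answer: 4 o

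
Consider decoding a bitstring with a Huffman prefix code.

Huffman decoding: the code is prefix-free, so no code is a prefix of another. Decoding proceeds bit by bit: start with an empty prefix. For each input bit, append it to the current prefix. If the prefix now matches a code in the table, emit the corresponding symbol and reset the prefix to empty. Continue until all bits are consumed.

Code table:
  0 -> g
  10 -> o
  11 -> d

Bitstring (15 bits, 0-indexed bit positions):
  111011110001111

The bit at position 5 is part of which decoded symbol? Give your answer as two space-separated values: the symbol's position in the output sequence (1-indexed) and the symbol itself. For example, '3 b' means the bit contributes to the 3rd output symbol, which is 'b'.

Bit 0: prefix='1' (no match yet)
Bit 1: prefix='11' -> emit 'd', reset
Bit 2: prefix='1' (no match yet)
Bit 3: prefix='10' -> emit 'o', reset
Bit 4: prefix='1' (no match yet)
Bit 5: prefix='11' -> emit 'd', reset
Bit 6: prefix='1' (no match yet)
Bit 7: prefix='11' -> emit 'd', reset
Bit 8: prefix='0' -> emit 'g', reset
Bit 9: prefix='0' -> emit 'g', reset

Answer: 3 d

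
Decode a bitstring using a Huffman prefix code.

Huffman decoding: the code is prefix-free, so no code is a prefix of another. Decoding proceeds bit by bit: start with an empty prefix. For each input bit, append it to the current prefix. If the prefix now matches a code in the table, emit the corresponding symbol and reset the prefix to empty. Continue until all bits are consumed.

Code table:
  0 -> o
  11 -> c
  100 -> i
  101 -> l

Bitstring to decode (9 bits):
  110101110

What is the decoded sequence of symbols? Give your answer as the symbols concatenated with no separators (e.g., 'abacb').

Answer: colco

Derivation:
Bit 0: prefix='1' (no match yet)
Bit 1: prefix='11' -> emit 'c', reset
Bit 2: prefix='0' -> emit 'o', reset
Bit 3: prefix='1' (no match yet)
Bit 4: prefix='10' (no match yet)
Bit 5: prefix='101' -> emit 'l', reset
Bit 6: prefix='1' (no match yet)
Bit 7: prefix='11' -> emit 'c', reset
Bit 8: prefix='0' -> emit 'o', reset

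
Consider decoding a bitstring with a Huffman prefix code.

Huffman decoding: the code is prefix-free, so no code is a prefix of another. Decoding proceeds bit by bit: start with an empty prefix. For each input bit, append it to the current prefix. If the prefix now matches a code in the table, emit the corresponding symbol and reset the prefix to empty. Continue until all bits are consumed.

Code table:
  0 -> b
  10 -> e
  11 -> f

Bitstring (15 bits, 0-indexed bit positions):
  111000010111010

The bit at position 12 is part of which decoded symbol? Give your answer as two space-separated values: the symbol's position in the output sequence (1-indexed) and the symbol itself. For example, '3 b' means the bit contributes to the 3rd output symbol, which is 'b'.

Bit 0: prefix='1' (no match yet)
Bit 1: prefix='11' -> emit 'f', reset
Bit 2: prefix='1' (no match yet)
Bit 3: prefix='10' -> emit 'e', reset
Bit 4: prefix='0' -> emit 'b', reset
Bit 5: prefix='0' -> emit 'b', reset
Bit 6: prefix='0' -> emit 'b', reset
Bit 7: prefix='1' (no match yet)
Bit 8: prefix='10' -> emit 'e', reset
Bit 9: prefix='1' (no match yet)
Bit 10: prefix='11' -> emit 'f', reset
Bit 11: prefix='1' (no match yet)
Bit 12: prefix='10' -> emit 'e', reset
Bit 13: prefix='1' (no match yet)
Bit 14: prefix='10' -> emit 'e', reset

Answer: 8 e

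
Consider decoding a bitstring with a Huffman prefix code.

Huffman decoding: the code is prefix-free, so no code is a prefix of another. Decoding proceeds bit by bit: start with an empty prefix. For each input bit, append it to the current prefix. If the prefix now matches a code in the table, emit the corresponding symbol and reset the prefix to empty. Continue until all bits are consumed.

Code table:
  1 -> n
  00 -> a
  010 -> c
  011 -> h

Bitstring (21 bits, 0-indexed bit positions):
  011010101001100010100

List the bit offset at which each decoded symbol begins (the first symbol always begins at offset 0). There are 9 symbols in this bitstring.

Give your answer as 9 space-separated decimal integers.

Bit 0: prefix='0' (no match yet)
Bit 1: prefix='01' (no match yet)
Bit 2: prefix='011' -> emit 'h', reset
Bit 3: prefix='0' (no match yet)
Bit 4: prefix='01' (no match yet)
Bit 5: prefix='010' -> emit 'c', reset
Bit 6: prefix='1' -> emit 'n', reset
Bit 7: prefix='0' (no match yet)
Bit 8: prefix='01' (no match yet)
Bit 9: prefix='010' -> emit 'c', reset
Bit 10: prefix='0' (no match yet)
Bit 11: prefix='01' (no match yet)
Bit 12: prefix='011' -> emit 'h', reset
Bit 13: prefix='0' (no match yet)
Bit 14: prefix='00' -> emit 'a', reset
Bit 15: prefix='0' (no match yet)
Bit 16: prefix='01' (no match yet)
Bit 17: prefix='010' -> emit 'c', reset
Bit 18: prefix='1' -> emit 'n', reset
Bit 19: prefix='0' (no match yet)
Bit 20: prefix='00' -> emit 'a', reset

Answer: 0 3 6 7 10 13 15 18 19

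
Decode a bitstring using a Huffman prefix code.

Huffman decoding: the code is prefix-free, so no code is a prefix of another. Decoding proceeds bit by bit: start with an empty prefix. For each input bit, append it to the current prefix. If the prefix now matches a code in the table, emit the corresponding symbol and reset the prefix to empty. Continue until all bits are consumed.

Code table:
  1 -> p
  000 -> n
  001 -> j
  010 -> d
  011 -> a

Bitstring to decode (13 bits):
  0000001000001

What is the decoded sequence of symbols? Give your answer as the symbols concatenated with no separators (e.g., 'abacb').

Answer: nnpnj

Derivation:
Bit 0: prefix='0' (no match yet)
Bit 1: prefix='00' (no match yet)
Bit 2: prefix='000' -> emit 'n', reset
Bit 3: prefix='0' (no match yet)
Bit 4: prefix='00' (no match yet)
Bit 5: prefix='000' -> emit 'n', reset
Bit 6: prefix='1' -> emit 'p', reset
Bit 7: prefix='0' (no match yet)
Bit 8: prefix='00' (no match yet)
Bit 9: prefix='000' -> emit 'n', reset
Bit 10: prefix='0' (no match yet)
Bit 11: prefix='00' (no match yet)
Bit 12: prefix='001' -> emit 'j', reset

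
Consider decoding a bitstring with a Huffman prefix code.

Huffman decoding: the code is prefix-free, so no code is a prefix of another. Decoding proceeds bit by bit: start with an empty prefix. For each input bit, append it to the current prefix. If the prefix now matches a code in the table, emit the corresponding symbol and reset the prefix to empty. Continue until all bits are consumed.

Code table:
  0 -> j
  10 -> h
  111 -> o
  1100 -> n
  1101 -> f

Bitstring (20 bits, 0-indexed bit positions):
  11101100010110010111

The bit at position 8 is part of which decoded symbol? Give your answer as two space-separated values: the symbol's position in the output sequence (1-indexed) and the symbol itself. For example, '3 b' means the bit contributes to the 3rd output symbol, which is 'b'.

Answer: 4 j

Derivation:
Bit 0: prefix='1' (no match yet)
Bit 1: prefix='11' (no match yet)
Bit 2: prefix='111' -> emit 'o', reset
Bit 3: prefix='0' -> emit 'j', reset
Bit 4: prefix='1' (no match yet)
Bit 5: prefix='11' (no match yet)
Bit 6: prefix='110' (no match yet)
Bit 7: prefix='1100' -> emit 'n', reset
Bit 8: prefix='0' -> emit 'j', reset
Bit 9: prefix='1' (no match yet)
Bit 10: prefix='10' -> emit 'h', reset
Bit 11: prefix='1' (no match yet)
Bit 12: prefix='11' (no match yet)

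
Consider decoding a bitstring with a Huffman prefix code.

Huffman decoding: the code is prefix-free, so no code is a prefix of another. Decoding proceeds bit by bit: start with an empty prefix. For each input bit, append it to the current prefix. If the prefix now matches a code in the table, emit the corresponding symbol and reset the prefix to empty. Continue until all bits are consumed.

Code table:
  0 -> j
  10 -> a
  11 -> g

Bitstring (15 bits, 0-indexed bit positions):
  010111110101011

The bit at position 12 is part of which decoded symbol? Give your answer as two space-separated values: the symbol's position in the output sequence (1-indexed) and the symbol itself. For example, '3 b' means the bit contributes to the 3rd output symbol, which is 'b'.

Answer: 7 a

Derivation:
Bit 0: prefix='0' -> emit 'j', reset
Bit 1: prefix='1' (no match yet)
Bit 2: prefix='10' -> emit 'a', reset
Bit 3: prefix='1' (no match yet)
Bit 4: prefix='11' -> emit 'g', reset
Bit 5: prefix='1' (no match yet)
Bit 6: prefix='11' -> emit 'g', reset
Bit 7: prefix='1' (no match yet)
Bit 8: prefix='10' -> emit 'a', reset
Bit 9: prefix='1' (no match yet)
Bit 10: prefix='10' -> emit 'a', reset
Bit 11: prefix='1' (no match yet)
Bit 12: prefix='10' -> emit 'a', reset
Bit 13: prefix='1' (no match yet)
Bit 14: prefix='11' -> emit 'g', reset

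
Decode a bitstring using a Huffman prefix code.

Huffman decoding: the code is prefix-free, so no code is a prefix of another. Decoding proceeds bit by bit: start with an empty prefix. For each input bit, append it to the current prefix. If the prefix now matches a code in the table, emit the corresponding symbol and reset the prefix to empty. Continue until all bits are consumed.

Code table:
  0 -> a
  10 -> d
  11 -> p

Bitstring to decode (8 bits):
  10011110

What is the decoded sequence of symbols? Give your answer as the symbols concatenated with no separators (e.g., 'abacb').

Bit 0: prefix='1' (no match yet)
Bit 1: prefix='10' -> emit 'd', reset
Bit 2: prefix='0' -> emit 'a', reset
Bit 3: prefix='1' (no match yet)
Bit 4: prefix='11' -> emit 'p', reset
Bit 5: prefix='1' (no match yet)
Bit 6: prefix='11' -> emit 'p', reset
Bit 7: prefix='0' -> emit 'a', reset

Answer: dappa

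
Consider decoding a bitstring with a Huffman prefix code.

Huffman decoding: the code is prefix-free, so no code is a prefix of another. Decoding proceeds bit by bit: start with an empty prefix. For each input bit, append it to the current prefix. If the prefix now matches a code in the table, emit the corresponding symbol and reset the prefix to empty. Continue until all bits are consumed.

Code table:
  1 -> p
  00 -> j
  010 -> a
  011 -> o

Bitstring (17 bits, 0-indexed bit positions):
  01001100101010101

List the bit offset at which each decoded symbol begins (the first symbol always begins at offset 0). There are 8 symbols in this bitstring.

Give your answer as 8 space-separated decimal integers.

Answer: 0 3 6 8 9 12 13 16

Derivation:
Bit 0: prefix='0' (no match yet)
Bit 1: prefix='01' (no match yet)
Bit 2: prefix='010' -> emit 'a', reset
Bit 3: prefix='0' (no match yet)
Bit 4: prefix='01' (no match yet)
Bit 5: prefix='011' -> emit 'o', reset
Bit 6: prefix='0' (no match yet)
Bit 7: prefix='00' -> emit 'j', reset
Bit 8: prefix='1' -> emit 'p', reset
Bit 9: prefix='0' (no match yet)
Bit 10: prefix='01' (no match yet)
Bit 11: prefix='010' -> emit 'a', reset
Bit 12: prefix='1' -> emit 'p', reset
Bit 13: prefix='0' (no match yet)
Bit 14: prefix='01' (no match yet)
Bit 15: prefix='010' -> emit 'a', reset
Bit 16: prefix='1' -> emit 'p', reset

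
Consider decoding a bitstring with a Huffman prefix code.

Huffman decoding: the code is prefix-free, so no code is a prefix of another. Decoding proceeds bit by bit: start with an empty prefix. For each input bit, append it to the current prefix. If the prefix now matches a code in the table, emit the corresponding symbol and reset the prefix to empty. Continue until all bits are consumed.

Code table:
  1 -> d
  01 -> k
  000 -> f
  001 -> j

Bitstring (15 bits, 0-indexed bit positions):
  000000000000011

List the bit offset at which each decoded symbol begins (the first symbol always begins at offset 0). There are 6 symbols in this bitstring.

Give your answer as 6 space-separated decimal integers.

Answer: 0 3 6 9 12 14

Derivation:
Bit 0: prefix='0' (no match yet)
Bit 1: prefix='00' (no match yet)
Bit 2: prefix='000' -> emit 'f', reset
Bit 3: prefix='0' (no match yet)
Bit 4: prefix='00' (no match yet)
Bit 5: prefix='000' -> emit 'f', reset
Bit 6: prefix='0' (no match yet)
Bit 7: prefix='00' (no match yet)
Bit 8: prefix='000' -> emit 'f', reset
Bit 9: prefix='0' (no match yet)
Bit 10: prefix='00' (no match yet)
Bit 11: prefix='000' -> emit 'f', reset
Bit 12: prefix='0' (no match yet)
Bit 13: prefix='01' -> emit 'k', reset
Bit 14: prefix='1' -> emit 'd', reset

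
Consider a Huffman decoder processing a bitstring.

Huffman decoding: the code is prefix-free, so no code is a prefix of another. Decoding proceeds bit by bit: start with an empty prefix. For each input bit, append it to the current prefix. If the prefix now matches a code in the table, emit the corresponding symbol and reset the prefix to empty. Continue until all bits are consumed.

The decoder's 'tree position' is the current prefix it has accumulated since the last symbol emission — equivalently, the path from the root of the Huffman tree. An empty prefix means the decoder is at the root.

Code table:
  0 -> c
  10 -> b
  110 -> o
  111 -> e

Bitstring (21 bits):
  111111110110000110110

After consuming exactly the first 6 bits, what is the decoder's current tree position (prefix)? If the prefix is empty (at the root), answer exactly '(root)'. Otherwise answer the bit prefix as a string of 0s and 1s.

Answer: (root)

Derivation:
Bit 0: prefix='1' (no match yet)
Bit 1: prefix='11' (no match yet)
Bit 2: prefix='111' -> emit 'e', reset
Bit 3: prefix='1' (no match yet)
Bit 4: prefix='11' (no match yet)
Bit 5: prefix='111' -> emit 'e', reset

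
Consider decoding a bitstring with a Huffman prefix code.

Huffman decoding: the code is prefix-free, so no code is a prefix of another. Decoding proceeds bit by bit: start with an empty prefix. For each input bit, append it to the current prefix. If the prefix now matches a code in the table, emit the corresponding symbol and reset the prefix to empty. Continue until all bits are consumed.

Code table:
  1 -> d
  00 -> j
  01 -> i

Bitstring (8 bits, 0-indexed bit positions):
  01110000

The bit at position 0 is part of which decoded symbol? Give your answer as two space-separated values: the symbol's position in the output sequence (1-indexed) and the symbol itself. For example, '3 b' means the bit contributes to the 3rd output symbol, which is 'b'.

Bit 0: prefix='0' (no match yet)
Bit 1: prefix='01' -> emit 'i', reset
Bit 2: prefix='1' -> emit 'd', reset
Bit 3: prefix='1' -> emit 'd', reset
Bit 4: prefix='0' (no match yet)

Answer: 1 i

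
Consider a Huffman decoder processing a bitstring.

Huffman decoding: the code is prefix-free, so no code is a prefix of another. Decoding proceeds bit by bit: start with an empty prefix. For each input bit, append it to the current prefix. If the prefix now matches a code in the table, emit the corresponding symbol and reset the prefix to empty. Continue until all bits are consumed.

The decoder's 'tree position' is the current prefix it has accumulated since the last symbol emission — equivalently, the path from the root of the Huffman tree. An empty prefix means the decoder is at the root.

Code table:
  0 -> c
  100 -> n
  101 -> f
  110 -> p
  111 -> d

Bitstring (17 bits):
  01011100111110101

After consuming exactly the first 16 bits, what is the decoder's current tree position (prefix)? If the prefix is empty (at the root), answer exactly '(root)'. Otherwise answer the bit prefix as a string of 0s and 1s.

Answer: 10

Derivation:
Bit 0: prefix='0' -> emit 'c', reset
Bit 1: prefix='1' (no match yet)
Bit 2: prefix='10' (no match yet)
Bit 3: prefix='101' -> emit 'f', reset
Bit 4: prefix='1' (no match yet)
Bit 5: prefix='11' (no match yet)
Bit 6: prefix='110' -> emit 'p', reset
Bit 7: prefix='0' -> emit 'c', reset
Bit 8: prefix='1' (no match yet)
Bit 9: prefix='11' (no match yet)
Bit 10: prefix='111' -> emit 'd', reset
Bit 11: prefix='1' (no match yet)
Bit 12: prefix='11' (no match yet)
Bit 13: prefix='110' -> emit 'p', reset
Bit 14: prefix='1' (no match yet)
Bit 15: prefix='10' (no match yet)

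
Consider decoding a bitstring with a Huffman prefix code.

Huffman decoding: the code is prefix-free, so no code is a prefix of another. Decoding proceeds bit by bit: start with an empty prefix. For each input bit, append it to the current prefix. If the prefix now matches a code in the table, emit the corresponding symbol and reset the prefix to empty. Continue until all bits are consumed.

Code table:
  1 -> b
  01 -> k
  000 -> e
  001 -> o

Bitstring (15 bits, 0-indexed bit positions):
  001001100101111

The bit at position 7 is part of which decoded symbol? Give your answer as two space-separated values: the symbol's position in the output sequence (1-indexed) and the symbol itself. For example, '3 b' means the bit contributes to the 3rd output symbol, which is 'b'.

Answer: 4 o

Derivation:
Bit 0: prefix='0' (no match yet)
Bit 1: prefix='00' (no match yet)
Bit 2: prefix='001' -> emit 'o', reset
Bit 3: prefix='0' (no match yet)
Bit 4: prefix='00' (no match yet)
Bit 5: prefix='001' -> emit 'o', reset
Bit 6: prefix='1' -> emit 'b', reset
Bit 7: prefix='0' (no match yet)
Bit 8: prefix='00' (no match yet)
Bit 9: prefix='001' -> emit 'o', reset
Bit 10: prefix='0' (no match yet)
Bit 11: prefix='01' -> emit 'k', reset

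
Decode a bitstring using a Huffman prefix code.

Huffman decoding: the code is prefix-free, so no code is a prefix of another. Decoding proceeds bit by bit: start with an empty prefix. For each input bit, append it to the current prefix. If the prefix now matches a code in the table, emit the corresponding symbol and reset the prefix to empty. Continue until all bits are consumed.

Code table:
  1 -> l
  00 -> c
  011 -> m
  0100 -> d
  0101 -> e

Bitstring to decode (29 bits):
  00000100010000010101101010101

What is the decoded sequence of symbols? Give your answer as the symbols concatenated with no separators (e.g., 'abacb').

Bit 0: prefix='0' (no match yet)
Bit 1: prefix='00' -> emit 'c', reset
Bit 2: prefix='0' (no match yet)
Bit 3: prefix='00' -> emit 'c', reset
Bit 4: prefix='0' (no match yet)
Bit 5: prefix='01' (no match yet)
Bit 6: prefix='010' (no match yet)
Bit 7: prefix='0100' -> emit 'd', reset
Bit 8: prefix='0' (no match yet)
Bit 9: prefix='01' (no match yet)
Bit 10: prefix='010' (no match yet)
Bit 11: prefix='0100' -> emit 'd', reset
Bit 12: prefix='0' (no match yet)
Bit 13: prefix='00' -> emit 'c', reset
Bit 14: prefix='0' (no match yet)
Bit 15: prefix='01' (no match yet)
Bit 16: prefix='010' (no match yet)
Bit 17: prefix='0101' -> emit 'e', reset
Bit 18: prefix='0' (no match yet)
Bit 19: prefix='01' (no match yet)
Bit 20: prefix='011' -> emit 'm', reset
Bit 21: prefix='0' (no match yet)
Bit 22: prefix='01' (no match yet)
Bit 23: prefix='010' (no match yet)
Bit 24: prefix='0101' -> emit 'e', reset
Bit 25: prefix='0' (no match yet)
Bit 26: prefix='01' (no match yet)
Bit 27: prefix='010' (no match yet)
Bit 28: prefix='0101' -> emit 'e', reset

Answer: ccddcemee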